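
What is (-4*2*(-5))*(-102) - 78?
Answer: -4158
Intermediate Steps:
(-4*2*(-5))*(-102) - 78 = -8*(-5)*(-102) - 78 = 40*(-102) - 78 = -4080 - 78 = -4158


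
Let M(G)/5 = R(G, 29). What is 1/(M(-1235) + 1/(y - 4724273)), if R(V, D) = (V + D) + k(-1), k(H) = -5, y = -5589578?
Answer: -10313851/62450367806 ≈ -0.00016515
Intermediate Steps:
R(V, D) = -5 + D + V (R(V, D) = (V + D) - 5 = (D + V) - 5 = -5 + D + V)
M(G) = 120 + 5*G (M(G) = 5*(-5 + 29 + G) = 5*(24 + G) = 120 + 5*G)
1/(M(-1235) + 1/(y - 4724273)) = 1/((120 + 5*(-1235)) + 1/(-5589578 - 4724273)) = 1/((120 - 6175) + 1/(-10313851)) = 1/(-6055 - 1/10313851) = 1/(-62450367806/10313851) = -10313851/62450367806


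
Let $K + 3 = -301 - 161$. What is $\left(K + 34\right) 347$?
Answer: $-149557$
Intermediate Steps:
$K = -465$ ($K = -3 - 462 = -465$)
$\left(K + 34\right) 347 = \left(-465 + 34\right) 347 = \left(-431\right) 347 = -149557$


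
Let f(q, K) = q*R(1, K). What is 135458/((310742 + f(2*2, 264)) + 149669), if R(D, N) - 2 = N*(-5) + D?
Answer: 135458/455143 ≈ 0.29762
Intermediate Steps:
R(D, N) = 2 + D - 5*N (R(D, N) = 2 + (N*(-5) + D) = 2 + (-5*N + D) = 2 + (D - 5*N) = 2 + D - 5*N)
f(q, K) = q*(3 - 5*K) (f(q, K) = q*(2 + 1 - 5*K) = q*(3 - 5*K))
135458/((310742 + f(2*2, 264)) + 149669) = 135458/((310742 + (2*2)*(3 - 5*264)) + 149669) = 135458/((310742 + 4*(3 - 1320)) + 149669) = 135458/((310742 + 4*(-1317)) + 149669) = 135458/((310742 - 5268) + 149669) = 135458/(305474 + 149669) = 135458/455143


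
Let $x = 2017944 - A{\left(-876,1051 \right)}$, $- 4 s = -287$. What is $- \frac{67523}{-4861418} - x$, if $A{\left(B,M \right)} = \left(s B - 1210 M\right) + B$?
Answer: $- \frac{16302196409571}{4861418} \approx -3.3534 \cdot 10^{6}$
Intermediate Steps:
$s = \frac{287}{4}$ ($s = \left(- \frac{1}{4}\right) \left(-287\right) = \frac{287}{4} \approx 71.75$)
$A{\left(B,M \right)} = - 1210 M + \frac{291 B}{4}$ ($A{\left(B,M \right)} = \left(\frac{287 B}{4} - 1210 M\right) + B = \left(- 1210 M + \frac{287 B}{4}\right) + B = - 1210 M + \frac{291 B}{4}$)
$x = 3353383$ ($x = 2017944 - \left(\left(-1210\right) 1051 + \frac{291}{4} \left(-876\right)\right) = 2017944 - \left(-1271710 - 63729\right) = 2017944 - -1335439 = 2017944 + 1335439 = 3353383$)
$- \frac{67523}{-4861418} - x = - \frac{67523}{-4861418} - 3353383 = \left(-67523\right) \left(- \frac{1}{4861418}\right) - 3353383 = \frac{67523}{4861418} - 3353383 = - \frac{16302196409571}{4861418}$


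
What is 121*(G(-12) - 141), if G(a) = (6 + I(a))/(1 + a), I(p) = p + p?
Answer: -16863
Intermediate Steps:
I(p) = 2*p
G(a) = (6 + 2*a)/(1 + a)
121*(G(-12) - 141) = 121*(2*(3 - 12)/(1 - 12) - 141) = 121*(2*(-9)/(-11) - 141) = 121*(2*(-1/11)*(-9) - 141) = 121*(18/11 - 141) = 121*(-1533/11) = -16863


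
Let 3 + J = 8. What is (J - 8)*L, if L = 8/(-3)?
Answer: 8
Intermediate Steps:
L = -8/3 (L = 8*(-⅓) = -8/3 ≈ -2.6667)
J = 5 (J = -3 + 8 = 5)
(J - 8)*L = (5 - 8)*(-8/3) = -3*(-8/3) = 8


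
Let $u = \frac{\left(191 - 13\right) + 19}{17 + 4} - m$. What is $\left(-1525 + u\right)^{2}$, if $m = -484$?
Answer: $\frac{469328896}{441} \approx 1.0642 \cdot 10^{6}$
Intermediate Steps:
$u = \frac{10361}{21}$ ($u = \frac{\left(191 - 13\right) + 19}{17 + 4} - -484 = \frac{178 + 19}{21} + 484 = 197 \cdot \frac{1}{21} + 484 = \frac{197}{21} + 484 = \frac{10361}{21} \approx 493.38$)
$\left(-1525 + u\right)^{2} = \left(-1525 + \frac{10361}{21}\right)^{2} = \left(- \frac{21664}{21}\right)^{2} = \frac{469328896}{441}$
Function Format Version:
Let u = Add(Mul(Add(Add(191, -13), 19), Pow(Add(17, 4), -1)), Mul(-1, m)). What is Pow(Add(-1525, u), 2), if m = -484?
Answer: Rational(469328896, 441) ≈ 1.0642e+6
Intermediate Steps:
u = Rational(10361, 21) (u = Add(Mul(Add(Add(191, -13), 19), Pow(Add(17, 4), -1)), Mul(-1, -484)) = Add(Mul(Add(178, 19), Pow(21, -1)), 484) = Add(Mul(197, Rational(1, 21)), 484) = Add(Rational(197, 21), 484) = Rational(10361, 21) ≈ 493.38)
Pow(Add(-1525, u), 2) = Pow(Add(-1525, Rational(10361, 21)), 2) = Pow(Rational(-21664, 21), 2) = Rational(469328896, 441)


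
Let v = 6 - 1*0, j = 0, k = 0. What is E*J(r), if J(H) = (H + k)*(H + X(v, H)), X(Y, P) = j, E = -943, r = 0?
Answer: 0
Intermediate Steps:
v = 6 (v = 6 + 0 = 6)
X(Y, P) = 0
J(H) = H² (J(H) = (H + 0)*(H + 0) = H*H = H²)
E*J(r) = -943*0² = -943*0 = 0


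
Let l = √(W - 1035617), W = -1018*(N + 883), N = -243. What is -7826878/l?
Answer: 7826878*I*√1687137/1687137 ≈ 6025.8*I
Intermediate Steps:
W = -651520 (W = -1018*(-243 + 883) = -1018*640 = -651520)
l = I*√1687137 (l = √(-651520 - 1035617) = √(-1687137) = I*√1687137 ≈ 1298.9*I)
-7826878/l = -7826878*(-I*√1687137/1687137) = -(-7826878)*I*√1687137/1687137 = 7826878*I*√1687137/1687137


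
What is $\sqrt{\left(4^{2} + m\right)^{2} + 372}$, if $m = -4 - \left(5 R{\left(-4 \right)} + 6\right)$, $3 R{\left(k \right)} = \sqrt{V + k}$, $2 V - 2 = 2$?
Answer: $\frac{\sqrt{3622 - 180 i \sqrt{2}}}{3} \approx 20.073 - 0.70452 i$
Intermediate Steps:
$V = 2$ ($V = 1 + \frac{1}{2} \cdot 2 = 1 + 1 = 2$)
$R{\left(k \right)} = \frac{\sqrt{2 + k}}{3}$
$m = -10 - \frac{5 i \sqrt{2}}{3}$ ($m = -4 - \left(5 \frac{\sqrt{2 - 4}}{3} + 6\right) = -4 - \left(5 \frac{\sqrt{-2}}{3} + 6\right) = -4 - \left(5 \frac{i \sqrt{2}}{3} + 6\right) = -4 - \left(\frac{5 i \sqrt{2}}{3} + 6\right) = -4 - \left(6 + \frac{5 i \sqrt{2}}{3}\right) = -10 - \frac{5 i \sqrt{2}}{3} \approx -10.0 - 2.357 i$)
$\sqrt{\left(4^{2} + m\right)^{2} + 372} = \sqrt{\left(4^{2} - \left(10 + \frac{5 i \sqrt{2}}{3}\right)\right)^{2} + 372} = \sqrt{\left(16 - \left(10 + \frac{5 i \sqrt{2}}{3}\right)\right)^{2} + 372} = \sqrt{\left(6 - \frac{5 i \sqrt{2}}{3}\right)^{2} + 372} = \sqrt{372 + \left(6 - \frac{5 i \sqrt{2}}{3}\right)^{2}}$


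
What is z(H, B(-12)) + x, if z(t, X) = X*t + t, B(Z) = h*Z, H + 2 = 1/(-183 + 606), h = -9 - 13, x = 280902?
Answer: 118597621/423 ≈ 2.8037e+5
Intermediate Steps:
h = -22
H = -845/423 (H = -2 + 1/(-183 + 606) = -2 + 1/423 = -845/423 ≈ -1.9976)
B(Z) = -22*Z
z(t, X) = t + X*t
z(H, B(-12)) + x = -845*(1 - 22*(-12))/423 + 280902 = -845*(1 + 264)/423 + 280902 = -845/423*265 + 280902 = -223925/423 + 280902 = 118597621/423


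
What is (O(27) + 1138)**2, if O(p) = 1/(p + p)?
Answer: 3776471209/2916 ≈ 1.2951e+6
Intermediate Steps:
O(p) = 1/(2*p)
(O(27) + 1138)**2 = ((1/2)/27 + 1138)**2 = ((1/2)*(1/27) + 1138)**2 = (1/54 + 1138)**2 = (61453/54)**2 = 3776471209/2916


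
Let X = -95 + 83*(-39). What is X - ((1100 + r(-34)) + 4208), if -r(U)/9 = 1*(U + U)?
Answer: -9252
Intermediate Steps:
r(U) = -18*U (r(U) = -9*(U + U) = -9*2*U = -18*U)
X = -3332 (X = -95 - 3237 = -3332)
X - ((1100 + r(-34)) + 4208) = -3332 - ((1100 - 18*(-34)) + 4208) = -3332 - ((1100 + 612) + 4208) = -3332 - (1712 + 4208) = -3332 - 1*5920 = -3332 - 5920 = -9252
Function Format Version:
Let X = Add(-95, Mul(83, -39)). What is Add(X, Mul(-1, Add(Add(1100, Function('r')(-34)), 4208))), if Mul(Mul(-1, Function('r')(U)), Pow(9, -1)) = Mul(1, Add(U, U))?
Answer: -9252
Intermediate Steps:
Function('r')(U) = Mul(-18, U) (Function('r')(U) = Mul(-9, Mul(1, Add(U, U))) = Mul(-9, Mul(1, Mul(2, U))) = Mul(-9, Mul(2, U)) = Mul(-18, U))
X = -3332 (X = Add(-95, -3237) = -3332)
Add(X, Mul(-1, Add(Add(1100, Function('r')(-34)), 4208))) = Add(-3332, Mul(-1, Add(Add(1100, Mul(-18, -34)), 4208))) = Add(-3332, Mul(-1, Add(Add(1100, 612), 4208))) = Add(-3332, Mul(-1, Add(1712, 4208))) = Add(-3332, Mul(-1, 5920)) = Add(-3332, -5920) = -9252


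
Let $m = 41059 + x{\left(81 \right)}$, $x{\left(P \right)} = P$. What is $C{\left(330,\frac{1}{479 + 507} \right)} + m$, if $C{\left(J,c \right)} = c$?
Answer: $\frac{40564041}{986} \approx 41140.0$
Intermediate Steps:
$m = 41140$ ($m = 41059 + 81 = 41140$)
$C{\left(330,\frac{1}{479 + 507} \right)} + m = \frac{1}{479 + 507} + 41140 = \frac{1}{986} + 41140 = \frac{40564041}{986}$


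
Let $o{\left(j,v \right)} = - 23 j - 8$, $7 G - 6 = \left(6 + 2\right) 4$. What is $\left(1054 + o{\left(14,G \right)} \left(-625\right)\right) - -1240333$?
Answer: $1447637$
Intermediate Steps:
$G = \frac{38}{7}$ ($G = \frac{6}{7} + \frac{\left(6 + 2\right) 4}{7} = \frac{6}{7} + \frac{8 \cdot 4}{7} = \frac{6}{7} + \frac{1}{7} \cdot 32 = \frac{6}{7} + \frac{32}{7} = \frac{38}{7} \approx 5.4286$)
$o{\left(j,v \right)} = -8 - 23 j$
$\left(1054 + o{\left(14,G \right)} \left(-625\right)\right) - -1240333 = \left(1054 + \left(-8 - 322\right) \left(-625\right)\right) - -1240333 = \left(1054 + \left(-8 - 322\right) \left(-625\right)\right) + 1240333 = \left(1054 - -206250\right) + 1240333 = \left(1054 + 206250\right) + 1240333 = 207304 + 1240333 = 1447637$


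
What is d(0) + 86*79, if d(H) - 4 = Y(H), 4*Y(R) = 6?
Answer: 13599/2 ≈ 6799.5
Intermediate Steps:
Y(R) = 3/2 (Y(R) = (¼)*6 = 3/2)
d(H) = 11/2 (d(H) = 4 + 3/2 = 11/2)
d(0) + 86*79 = 11/2 + 86*79 = 11/2 + 6794 = 13599/2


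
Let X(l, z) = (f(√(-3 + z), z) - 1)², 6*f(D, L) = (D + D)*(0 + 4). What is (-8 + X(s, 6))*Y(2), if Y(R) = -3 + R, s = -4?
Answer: 5/3 + 8*√3/3 ≈ 6.2855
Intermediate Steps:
f(D, L) = 4*D/3 (f(D, L) = ((D + D)*(0 + 4))/6 = ((2*D)*4)/6 = (8*D)/6 = 4*D/3)
X(l, z) = (-1 + 4*√(-3 + z)/3)² (X(l, z) = (4*√(-3 + z)/3 - 1)² = (-1 + 4*√(-3 + z)/3)²)
(-8 + X(s, 6))*Y(2) = (-8 + (-3 + 4*√(-3 + 6))²/9)*(-3 + 2) = (-8 + (-3 + 4*√3)²/9)*(-1) = 8 - (-3 + 4*√3)²/9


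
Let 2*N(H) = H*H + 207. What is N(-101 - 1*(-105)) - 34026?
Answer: -67829/2 ≈ -33915.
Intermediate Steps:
N(H) = 207/2 + H**2/2 (N(H) = (H*H + 207)/2 = (H**2 + 207)/2 = (207 + H**2)/2 = 207/2 + H**2/2)
N(-101 - 1*(-105)) - 34026 = (207/2 + (-101 - 1*(-105))**2/2) - 34026 = (207/2 + (-101 + 105)**2/2) - 34026 = (207/2 + (1/2)*4**2) - 34026 = (207/2 + (1/2)*16) - 34026 = (207/2 + 8) - 34026 = 223/2 - 34026 = -67829/2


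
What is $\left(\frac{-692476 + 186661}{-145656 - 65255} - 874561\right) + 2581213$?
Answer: $\frac{359952185787}{210911} \approx 1.7067 \cdot 10^{6}$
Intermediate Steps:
$\left(\frac{-692476 + 186661}{-145656 - 65255} - 874561\right) + 2581213 = \left(- \frac{505815}{-210911} - 874561\right) + 2581213 = \left(\left(-505815\right) \left(- \frac{1}{210911}\right) - 874561\right) + 2581213 = \left(\frac{505815}{210911} - 874561\right) + 2581213 = - \frac{184454029256}{210911} + 2581213 = \frac{359952185787}{210911}$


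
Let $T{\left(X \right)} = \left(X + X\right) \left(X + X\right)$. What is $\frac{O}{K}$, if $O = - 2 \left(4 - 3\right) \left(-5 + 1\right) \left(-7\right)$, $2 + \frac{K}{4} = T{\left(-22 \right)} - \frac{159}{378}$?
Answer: $- \frac{1764}{243631} \approx -0.0072405$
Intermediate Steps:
$T{\left(X \right)} = 4 X^{2}$ ($T{\left(X \right)} = 2 X 2 X = 4 X^{2}$)
$K = \frac{487262}{63}$ ($K = -8 + 4 \left(4 \left(-22\right)^{2} - \frac{159}{378}\right) = -8 + 4 \left(4 \cdot 484 - 159 \cdot \frac{1}{378}\right) = -8 + 4 \left(1936 - \frac{53}{126}\right) = -8 + 4 \cdot \frac{243883}{126} = -8 + \frac{487766}{63} = \frac{487262}{63} \approx 7734.3$)
$O = -56$ ($O = - 2 \cdot 1 \left(-4\right) \left(-7\right) = \left(-2\right) \left(-4\right) \left(-7\right) = 8 \left(-7\right) = -56$)
$\frac{O}{K} = - \frac{56}{\frac{487262}{63}} = \left(-56\right) \frac{63}{487262} = - \frac{1764}{243631}$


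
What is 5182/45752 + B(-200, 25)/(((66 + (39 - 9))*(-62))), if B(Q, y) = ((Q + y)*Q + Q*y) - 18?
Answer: -27935275/5673248 ≈ -4.9240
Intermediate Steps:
B(Q, y) = -18 + Q*y + Q*(Q + y) (B(Q, y) = (Q*(Q + y) + Q*y) - 18 = (Q*y + Q*(Q + y)) - 18 = -18 + Q*y + Q*(Q + y))
5182/45752 + B(-200, 25)/(((66 + (39 - 9))*(-62))) = 5182/45752 + (-18 + (-200)² + 2*(-200)*25)/(((66 + (39 - 9))*(-62))) = 5182*(1/45752) + (-18 + 40000 - 10000)/(((66 + 30)*(-62))) = 2591/22876 + 29982/((96*(-62))) = 2591/22876 + 29982/(-5952) = 2591/22876 + 29982*(-1/5952) = 2591/22876 - 4997/992 = -27935275/5673248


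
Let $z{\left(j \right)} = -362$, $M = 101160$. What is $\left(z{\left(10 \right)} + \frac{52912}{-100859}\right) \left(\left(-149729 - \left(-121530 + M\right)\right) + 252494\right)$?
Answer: $- \frac{4502292132450}{100859} \approx -4.4639 \cdot 10^{7}$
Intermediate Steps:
$\left(z{\left(10 \right)} + \frac{52912}{-100859}\right) \left(\left(-149729 - \left(-121530 + M\right)\right) + 252494\right) = \left(-362 + \frac{52912}{-100859}\right) \left(\left(-149729 + \left(121530 - 101160\right)\right) + 252494\right) = \left(-362 + 52912 \left(- \frac{1}{100859}\right)\right) \left(\left(-149729 + \left(121530 - 101160\right)\right) + 252494\right) = \left(-362 - \frac{52912}{100859}\right) \left(\left(-149729 + 20370\right) + 252494\right) = - \frac{36563870 \left(-129359 + 252494\right)}{100859} = \left(- \frac{36563870}{100859}\right) 123135 = - \frac{4502292132450}{100859}$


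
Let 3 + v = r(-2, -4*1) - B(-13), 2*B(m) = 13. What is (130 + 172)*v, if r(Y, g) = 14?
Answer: 1359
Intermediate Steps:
B(m) = 13/2 (B(m) = (½)*13 = 13/2)
v = 9/2 (v = -3 + (14 - 1*13/2) = -3 + (14 - 13/2) = -3 + 15/2 = 9/2 ≈ 4.5000)
(130 + 172)*v = (130 + 172)*(9/2) = 302*(9/2) = 1359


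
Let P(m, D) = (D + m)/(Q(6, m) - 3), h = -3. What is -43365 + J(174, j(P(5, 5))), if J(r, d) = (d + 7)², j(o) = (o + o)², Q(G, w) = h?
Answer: -3485996/81 ≈ -43037.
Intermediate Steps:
Q(G, w) = -3
P(m, D) = -D/6 - m/6 (P(m, D) = (D + m)/(-3 - 3) = (D + m)/(-6) = (D + m)*(-⅙) = -D/6 - m/6)
j(o) = 4*o² (j(o) = (2*o)² = 4*o²)
J(r, d) = (7 + d)²
-43365 + J(174, j(P(5, 5))) = -43365 + (7 + 4*(-⅙*5 - ⅙*5)²)² = -43365 + (7 + 4*(-⅚ - ⅚)²)² = -43365 + (7 + 4*(-5/3)²)² = -43365 + (7 + 4*(25/9))² = -43365 + (7 + 100/9)² = -43365 + (163/9)² = -43365 + 26569/81 = -3485996/81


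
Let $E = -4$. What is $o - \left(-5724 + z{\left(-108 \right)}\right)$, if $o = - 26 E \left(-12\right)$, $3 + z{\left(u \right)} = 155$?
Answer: $4324$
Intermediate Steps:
$z{\left(u \right)} = 152$ ($z{\left(u \right)} = -3 + 155 = 152$)
$o = -1248$ ($o = \left(-26\right) \left(-4\right) \left(-12\right) = 104 \left(-12\right) = -1248$)
$o - \left(-5724 + z{\left(-108 \right)}\right) = -1248 - \left(-5724 + 152\right) = -1248 - -5572 = -1248 + 5572 = 4324$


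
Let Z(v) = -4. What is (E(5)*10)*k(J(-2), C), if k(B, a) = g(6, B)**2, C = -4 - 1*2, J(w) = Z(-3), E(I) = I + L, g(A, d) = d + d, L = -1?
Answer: 2560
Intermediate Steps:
g(A, d) = 2*d
E(I) = -1 + I (E(I) = I - 1 = -1 + I)
J(w) = -4
C = -6 (C = -4 - 2 = -6)
k(B, a) = 4*B**2 (k(B, a) = (2*B)**2 = 4*B**2)
(E(5)*10)*k(J(-2), C) = ((-1 + 5)*10)*(4*(-4)**2) = (4*10)*(4*16) = 40*64 = 2560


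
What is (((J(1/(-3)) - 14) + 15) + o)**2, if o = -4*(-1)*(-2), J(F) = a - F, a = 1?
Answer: 289/9 ≈ 32.111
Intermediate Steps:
J(F) = 1 - F
o = -8 (o = 4*(-2) = -8)
(((J(1/(-3)) - 14) + 15) + o)**2 = ((((1 - 1/(-3)) - 14) + 15) - 8)**2 = ((((1 - (-1)/3) - 14) + 15) - 8)**2 = ((((1 - 1*(-1/3)) - 14) + 15) - 8)**2 = ((((1 + 1/3) - 14) + 15) - 8)**2 = (((4/3 - 14) + 15) - 8)**2 = ((-38/3 + 15) - 8)**2 = (7/3 - 8)**2 = (-17/3)**2 = 289/9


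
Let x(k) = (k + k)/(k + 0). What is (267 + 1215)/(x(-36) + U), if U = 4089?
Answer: 1482/4091 ≈ 0.36226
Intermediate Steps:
x(k) = 2 (x(k) = (2*k)/k = 2)
(267 + 1215)/(x(-36) + U) = (267 + 1215)/(2 + 4089) = 1482/4091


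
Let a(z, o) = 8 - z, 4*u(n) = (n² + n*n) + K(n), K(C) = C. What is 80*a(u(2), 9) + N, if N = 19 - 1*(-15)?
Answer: 474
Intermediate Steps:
N = 34 (N = 19 + 15 = 34)
u(n) = n²/2 + n/4 (u(n) = ((n² + n*n) + n)/4 = ((n² + n²) + n)/4 = (2*n² + n)/4 = (n + 2*n²)/4 = n²/2 + n/4)
80*a(u(2), 9) + N = 80*(8 - 2*(1 + 2*2)/4) + 34 = 80*(8 - 2*(1 + 4)/4) + 34 = 80*(8 - 2*5/4) + 34 = 80*(8 - 1*5/2) + 34 = 80*(8 - 5/2) + 34 = 80*(11/2) + 34 = 440 + 34 = 474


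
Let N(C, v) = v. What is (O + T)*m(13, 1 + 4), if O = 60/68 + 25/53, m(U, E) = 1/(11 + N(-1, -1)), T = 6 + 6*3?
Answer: 11422/4505 ≈ 2.5354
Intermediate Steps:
T = 24 (T = 6 + 18 = 24)
m(U, E) = 1/10 (m(U, E) = 1/(11 - 1) = 1/10)
O = 1220/901 (O = 60*(1/68) + 25*(1/53) = 15/17 + 25/53 = 1220/901 ≈ 1.3541)
(O + T)*m(13, 1 + 4) = (1220/901 + 24)*(1/10) = (22844/901)*(1/10) = 11422/4505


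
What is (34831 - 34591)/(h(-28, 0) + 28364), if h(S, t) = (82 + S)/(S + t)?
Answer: 3360/397069 ≈ 0.0084620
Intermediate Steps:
h(S, t) = (82 + S)/(S + t)
(34831 - 34591)/(h(-28, 0) + 28364) = (34831 - 34591)/((82 - 28)/(-28 + 0) + 28364) = 240/(54/(-28) + 28364) = 240/(-1/28*54 + 28364) = 240/(-27/14 + 28364) = 240/(397069/14) = 240*(14/397069) = 3360/397069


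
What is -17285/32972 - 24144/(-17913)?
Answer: 162149921/196875812 ≈ 0.82362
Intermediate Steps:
-17285/32972 - 24144/(-17913) = -17285*1/32972 - 24144*(-1/17913) = -17285/32972 + 8048/5971 = 162149921/196875812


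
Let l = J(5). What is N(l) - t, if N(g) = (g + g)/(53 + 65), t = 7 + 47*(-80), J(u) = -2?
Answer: 221425/59 ≈ 3753.0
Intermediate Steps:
l = -2
t = -3753 (t = 7 - 3760 = -3753)
N(g) = g/59 (N(g) = (2*g)/118 = (2*g)*(1/118) = g/59)
N(l) - t = (1/59)*(-2) - 1*(-3753) = -2/59 + 3753 = 221425/59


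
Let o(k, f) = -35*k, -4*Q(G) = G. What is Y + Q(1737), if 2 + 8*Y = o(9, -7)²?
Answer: 95749/8 ≈ 11969.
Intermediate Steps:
Q(G) = -G/4
Y = 99223/8 (Y = -¼ + (-35*9)²/8 = -¼ + (⅛)*(-315)² = -¼ + (⅛)*99225 = -¼ + 99225/8 = 99223/8 ≈ 12403.)
Y + Q(1737) = 99223/8 - ¼*1737 = 99223/8 - 1737/4 = 95749/8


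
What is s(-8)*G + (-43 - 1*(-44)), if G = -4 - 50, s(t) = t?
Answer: 433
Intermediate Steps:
G = -54
s(-8)*G + (-43 - 1*(-44)) = -8*(-54) + (-43 - 1*(-44)) = 432 + (-43 + 44) = 432 + 1 = 433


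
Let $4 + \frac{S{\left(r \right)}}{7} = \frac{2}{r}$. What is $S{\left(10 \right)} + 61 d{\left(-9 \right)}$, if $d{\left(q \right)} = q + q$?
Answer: $- \frac{5623}{5} \approx -1124.6$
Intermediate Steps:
$d{\left(q \right)} = 2 q$
$S{\left(r \right)} = -28 + \frac{14}{r}$ ($S{\left(r \right)} = -28 + 7 \frac{2}{r} = -28 + \frac{14}{r}$)
$S{\left(10 \right)} + 61 d{\left(-9 \right)} = \left(-28 + \frac{14}{10}\right) + 61 \cdot 2 \left(-9\right) = \left(-28 + 14 \cdot \frac{1}{10}\right) + 61 \left(-18\right) = \left(-28 + \frac{7}{5}\right) - 1098 = - \frac{133}{5} - 1098 = - \frac{5623}{5}$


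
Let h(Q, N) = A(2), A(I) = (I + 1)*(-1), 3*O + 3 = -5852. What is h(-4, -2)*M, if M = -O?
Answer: -5855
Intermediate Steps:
O = -5855/3 (O = -1 + (⅓)*(-5852) = -1 - 5852/3 = -5855/3 ≈ -1951.7)
A(I) = -1 - I (A(I) = (1 + I)*(-1) = -1 - I)
h(Q, N) = -3 (h(Q, N) = -1 - 1*2 = -1 - 2 = -3)
M = 5855/3 (M = -1*(-5855/3) = 5855/3 ≈ 1951.7)
h(-4, -2)*M = -3*5855/3 = -5855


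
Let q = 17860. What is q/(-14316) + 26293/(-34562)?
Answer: -248421977/123697398 ≈ -2.0083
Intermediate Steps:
q/(-14316) + 26293/(-34562) = 17860/(-14316) + 26293/(-34562) = 17860*(-1/14316) + 26293*(-1/34562) = -4465/3579 - 26293/34562 = -248421977/123697398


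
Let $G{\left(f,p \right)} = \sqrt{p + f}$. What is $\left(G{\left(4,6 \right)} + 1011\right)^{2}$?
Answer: $\left(1011 + \sqrt{10}\right)^{2} \approx 1.0285 \cdot 10^{6}$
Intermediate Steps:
$G{\left(f,p \right)} = \sqrt{f + p}$
$\left(G{\left(4,6 \right)} + 1011\right)^{2} = \left(\sqrt{4 + 6} + 1011\right)^{2} = \left(\sqrt{10} + 1011\right)^{2} = \left(1011 + \sqrt{10}\right)^{2}$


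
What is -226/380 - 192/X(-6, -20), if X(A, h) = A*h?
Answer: -417/190 ≈ -2.1947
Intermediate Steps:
-226/380 - 192/X(-6, -20) = -226/380 - 192/((-6*(-20))) = -226*1/380 - 192/120 = -113/190 - 192*1/120 = -113/190 - 8/5 = -417/190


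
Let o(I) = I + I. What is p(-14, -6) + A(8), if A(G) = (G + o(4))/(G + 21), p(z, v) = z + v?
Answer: -564/29 ≈ -19.448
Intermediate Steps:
o(I) = 2*I
p(z, v) = v + z
A(G) = (8 + G)/(21 + G) (A(G) = (G + 2*4)/(G + 21) = (G + 8)/(21 + G) = (8 + G)/(21 + G))
p(-14, -6) + A(8) = (-6 - 14) + (8 + 8)/(21 + 8) = -20 + 16/29 = -564/29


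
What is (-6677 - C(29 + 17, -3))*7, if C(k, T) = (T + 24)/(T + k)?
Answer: -2009924/43 ≈ -46742.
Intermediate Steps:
C(k, T) = (24 + T)/(T + k)
(-6677 - C(29 + 17, -3))*7 = (-6677 - (24 - 3)/(-3 + (29 + 17)))*7 = (-6677 - 21/(-3 + 46))*7 = (-6677 - 21/43)*7 = -287132/43*7 = -2009924/43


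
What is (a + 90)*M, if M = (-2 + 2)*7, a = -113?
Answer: 0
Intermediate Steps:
M = 0 (M = 0*7 = 0)
(a + 90)*M = (-113 + 90)*0 = -23*0 = 0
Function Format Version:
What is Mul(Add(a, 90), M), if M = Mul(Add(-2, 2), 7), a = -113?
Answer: 0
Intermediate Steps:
M = 0 (M = Mul(0, 7) = 0)
Mul(Add(a, 90), M) = Mul(Add(-113, 90), 0) = Mul(-23, 0) = 0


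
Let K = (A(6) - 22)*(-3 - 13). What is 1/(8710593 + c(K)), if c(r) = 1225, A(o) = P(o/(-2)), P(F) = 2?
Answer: 1/8711818 ≈ 1.1479e-7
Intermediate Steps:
A(o) = 2
K = 320 (K = (2 - 22)*(-3 - 13) = -20*(-16) = 320)
1/(8710593 + c(K)) = 1/(8710593 + 1225) = 1/8711818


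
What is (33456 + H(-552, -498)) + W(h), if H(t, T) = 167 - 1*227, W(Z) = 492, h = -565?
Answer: 33888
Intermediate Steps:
H(t, T) = -60 (H(t, T) = 167 - 227 = -60)
(33456 + H(-552, -498)) + W(h) = (33456 - 60) + 492 = 33396 + 492 = 33888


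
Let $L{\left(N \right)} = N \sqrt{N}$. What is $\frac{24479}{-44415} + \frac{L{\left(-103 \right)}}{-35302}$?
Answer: $- \frac{3497}{6345} + \frac{103 i \sqrt{103}}{35302} \approx -0.55114 + 0.029611 i$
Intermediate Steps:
$L{\left(N \right)} = N^{\frac{3}{2}}$
$\frac{24479}{-44415} + \frac{L{\left(-103 \right)}}{-35302} = \frac{24479}{-44415} + \frac{\left(-103\right)^{\frac{3}{2}}}{-35302} = 24479 \left(- \frac{1}{44415}\right) + - 103 i \sqrt{103} \left(- \frac{1}{35302}\right) = - \frac{3497}{6345} + \frac{103 i \sqrt{103}}{35302}$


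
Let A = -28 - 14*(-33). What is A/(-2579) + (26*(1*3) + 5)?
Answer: 213623/2579 ≈ 82.832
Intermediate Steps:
A = 434 (A = -28 + 462 = 434)
A/(-2579) + (26*(1*3) + 5) = 434/(-2579) + (26*(1*3) + 5) = 434*(-1/2579) + (26*3 + 5) = -434/2579 + (78 + 5) = -434/2579 + 83 = 213623/2579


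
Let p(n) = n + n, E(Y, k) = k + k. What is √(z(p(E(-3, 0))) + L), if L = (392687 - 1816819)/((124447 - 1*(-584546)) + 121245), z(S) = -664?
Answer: 7*I*√2341195608342/415119 ≈ 25.801*I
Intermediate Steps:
E(Y, k) = 2*k
p(n) = 2*n
L = -712066/415119 (L = -1424132/((124447 + 584546) + 121245) = -1424132/(708993 + 121245) = -1424132/830238 = -1424132*1/830238 = -712066/415119 ≈ -1.7153)
√(z(p(E(-3, 0))) + L) = √(-664 - 712066/415119) = √(-276351082/415119) = 7*I*√2341195608342/415119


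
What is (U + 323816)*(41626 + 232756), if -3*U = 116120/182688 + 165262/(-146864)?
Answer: 55871560185360932303/628834932 ≈ 8.8849e+10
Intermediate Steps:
U = 205274009/1257669864 (U = -(116120/182688 + 165262/(-146864))/3 = -(116120*(1/182688) + 165262*(-1/146864))/3 = -(14515/22836 - 82631/73432)/3 = -⅓*(-205274009/419223288) = 205274009/1257669864 ≈ 0.16322)
(U + 323816)*(41626 + 232756) = (205274009/1257669864 + 323816)*(41626 + 232756) = (407253829955033/1257669864)*274382 = 55871560185360932303/628834932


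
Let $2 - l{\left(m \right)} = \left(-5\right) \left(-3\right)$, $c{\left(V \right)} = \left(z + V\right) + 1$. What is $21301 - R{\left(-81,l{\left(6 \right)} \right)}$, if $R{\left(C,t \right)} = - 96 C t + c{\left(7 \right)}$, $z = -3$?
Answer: $122384$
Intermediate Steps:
$c{\left(V \right)} = -2 + V$ ($c{\left(V \right)} = \left(-3 + V\right) + 1 = -2 + V$)
$l{\left(m \right)} = -13$ ($l{\left(m \right)} = 2 - \left(-5\right) \left(-3\right) = 2 - 15 = -13$)
$R{\left(C,t \right)} = 5 - 96 C t$ ($R{\left(C,t \right)} = - 96 C t + \left(-2 + 7\right) = - 96 C t + 5 = 5 - 96 C t$)
$21301 - R{\left(-81,l{\left(6 \right)} \right)} = 21301 - \left(5 - \left(-7776\right) \left(-13\right)\right) = 21301 - \left(5 - 101088\right) = 21301 - -101083 = 21301 + 101083 = 122384$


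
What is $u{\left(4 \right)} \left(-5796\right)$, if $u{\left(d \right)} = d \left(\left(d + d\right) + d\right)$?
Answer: $-278208$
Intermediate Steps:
$u{\left(d \right)} = 3 d^{2}$ ($u{\left(d \right)} = d \left(2 d + d\right) = d 3 d = 3 d^{2}$)
$u{\left(4 \right)} \left(-5796\right) = 3 \cdot 4^{2} \left(-5796\right) = 3 \cdot 16 \left(-5796\right) = 48 \left(-5796\right) = -278208$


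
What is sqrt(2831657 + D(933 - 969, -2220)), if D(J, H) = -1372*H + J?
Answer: sqrt(5877461) ≈ 2424.3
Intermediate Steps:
D(J, H) = J - 1372*H
sqrt(2831657 + D(933 - 969, -2220)) = sqrt(2831657 + ((933 - 969) - 1372*(-2220))) = sqrt(2831657 + (-36 + 3045840)) = sqrt(2831657 + 3045804) = sqrt(5877461)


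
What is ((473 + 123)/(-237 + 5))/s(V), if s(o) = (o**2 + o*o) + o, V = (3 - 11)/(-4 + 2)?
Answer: -149/2088 ≈ -0.071360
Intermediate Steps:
V = 4 (V = -8/(-2) = -8*(-1/2) = 4)
s(o) = o + 2*o**2 (s(o) = (o**2 + o**2) + o = 2*o**2 + o = o + 2*o**2)
((473 + 123)/(-237 + 5))/s(V) = ((473 + 123)/(-237 + 5))/((4*(1 + 2*4))) = (596/(-232))/((4*(1 + 8))) = (596*(-1/232))/((4*9)) = -149/58/36 = -149/58*1/36 = -149/2088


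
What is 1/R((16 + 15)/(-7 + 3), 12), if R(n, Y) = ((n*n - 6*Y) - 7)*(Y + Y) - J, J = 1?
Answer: -2/911 ≈ -0.0021954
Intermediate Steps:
R(n, Y) = -1 + 2*Y*(-7 + n² - 6*Y) (R(n, Y) = ((n*n - 6*Y) - 7)*(Y + Y) - 1*1 = ((n² - 6*Y) - 7)*(2*Y) - 1 = (-7 + n² - 6*Y)*(2*Y) - 1 = 2*Y*(-7 + n² - 6*Y) - 1 = -1 + 2*Y*(-7 + n² - 6*Y))
1/R((16 + 15)/(-7 + 3), 12) = 1/(-1 - 14*12 - 12*12² + 2*12*((16 + 15)/(-7 + 3))²) = 1/(-1 - 168 - 12*144 + 2*12*(31/(-4))²) = 1/(-1 - 168 - 1728 + 2*12*(31*(-¼))²) = 1/(-1 - 168 - 1728 + 2*12*(-31/4)²) = 1/(-1 - 168 - 1728 + 2*12*(961/16)) = 1/(-1 - 168 - 1728 + 2883/2) = 1/(-911/2) = -2/911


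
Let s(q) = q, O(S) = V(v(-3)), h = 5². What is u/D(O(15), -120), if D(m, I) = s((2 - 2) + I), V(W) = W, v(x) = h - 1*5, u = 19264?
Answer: -2408/15 ≈ -160.53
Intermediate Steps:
h = 25
v(x) = 20 (v(x) = 25 - 1*5 = 25 - 5 = 20)
O(S) = 20
D(m, I) = I (D(m, I) = (2 - 2) + I = 0 + I = I)
u/D(O(15), -120) = 19264/(-120) = 19264*(-1/120) = -2408/15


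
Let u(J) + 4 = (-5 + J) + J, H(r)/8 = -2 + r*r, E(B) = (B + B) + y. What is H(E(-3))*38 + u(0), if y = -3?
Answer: 24007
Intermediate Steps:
E(B) = -3 + 2*B (E(B) = (B + B) - 3 = 2*B - 3 = -3 + 2*B)
H(r) = -16 + 8*r**2 (H(r) = 8*(-2 + r*r) = 8*(-2 + r**2) = -16 + 8*r**2)
u(J) = -9 + 2*J (u(J) = -4 + ((-5 + J) + J) = -4 + (-5 + 2*J) = -9 + 2*J)
H(E(-3))*38 + u(0) = (-16 + 8*(-3 + 2*(-3))**2)*38 + (-9 + 2*0) = (-16 + 8*(-3 - 6)**2)*38 + (-9 + 0) = (-16 + 8*(-9)**2)*38 - 9 = (-16 + 8*81)*38 - 9 = (-16 + 648)*38 - 9 = 632*38 - 9 = 24016 - 9 = 24007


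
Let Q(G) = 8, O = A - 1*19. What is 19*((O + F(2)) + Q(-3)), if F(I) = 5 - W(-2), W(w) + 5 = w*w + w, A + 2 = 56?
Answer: 969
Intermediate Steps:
A = 54 (A = -2 + 56 = 54)
O = 35 (O = 54 - 1*19 = 54 - 19 = 35)
W(w) = -5 + w + w² (W(w) = -5 + (w*w + w) = -5 + (w² + w) = -5 + (w + w²) = -5 + w + w²)
F(I) = 8 (F(I) = 5 - (-5 - 2 + (-2)²) = 5 - (-5 - 2 + 4) = 5 - 1*(-3) = 5 + 3 = 8)
19*((O + F(2)) + Q(-3)) = 19*((35 + 8) + 8) = 19*(43 + 8) = 19*51 = 969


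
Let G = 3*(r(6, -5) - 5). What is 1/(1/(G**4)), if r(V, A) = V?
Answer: 81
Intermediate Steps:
G = 3 (G = 3*(6 - 5) = 3*1 = 3)
1/(1/(G**4)) = 1/(1/(3**4)) = 1/(1/81) = 81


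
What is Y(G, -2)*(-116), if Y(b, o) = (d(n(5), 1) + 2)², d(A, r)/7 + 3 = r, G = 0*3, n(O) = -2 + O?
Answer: -16704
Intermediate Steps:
G = 0
d(A, r) = -21 + 7*r
Y(b, o) = 144 (Y(b, o) = ((-21 + 7*1) + 2)² = ((-21 + 7) + 2)² = (-14 + 2)² = (-12)² = 144)
Y(G, -2)*(-116) = 144*(-116) = -16704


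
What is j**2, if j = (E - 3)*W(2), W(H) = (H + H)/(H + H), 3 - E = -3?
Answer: 9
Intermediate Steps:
E = 6 (E = 3 - 1*(-3) = 3 + 3 = 6)
W(H) = 1 (W(H) = (2*H)/((2*H)) = (2*H)*(1/(2*H)) = 1)
j = 3 (j = (6 - 3)*1 = 3*1 = 3)
j**2 = 3**2 = 9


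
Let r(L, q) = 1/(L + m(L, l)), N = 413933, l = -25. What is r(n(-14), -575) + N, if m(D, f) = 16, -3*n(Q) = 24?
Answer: 3311465/8 ≈ 4.1393e+5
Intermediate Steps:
n(Q) = -8 (n(Q) = -⅓*24 = -8)
r(L, q) = 1/(16 + L) (r(L, q) = 1/(L + 16) = 1/(16 + L))
r(n(-14), -575) + N = 1/(16 - 8) + 413933 = 1/8 + 413933 = ⅛ + 413933 = 3311465/8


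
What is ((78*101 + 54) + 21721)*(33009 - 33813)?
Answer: -23841012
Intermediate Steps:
((78*101 + 54) + 21721)*(33009 - 33813) = ((7878 + 54) + 21721)*(-804) = (7932 + 21721)*(-804) = 29653*(-804) = -23841012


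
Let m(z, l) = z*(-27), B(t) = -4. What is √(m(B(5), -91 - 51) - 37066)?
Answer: I*√36958 ≈ 192.24*I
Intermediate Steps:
m(z, l) = -27*z
√(m(B(5), -91 - 51) - 37066) = √(-27*(-4) - 37066) = √(108 - 37066) = √(-36958) = I*√36958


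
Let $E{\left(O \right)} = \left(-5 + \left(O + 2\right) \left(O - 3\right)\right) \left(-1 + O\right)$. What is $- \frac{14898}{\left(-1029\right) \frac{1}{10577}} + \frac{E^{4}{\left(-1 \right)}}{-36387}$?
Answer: $\frac{30336588382}{198107} \approx 1.5313 \cdot 10^{5}$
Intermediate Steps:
$E{\left(O \right)} = \left(-1 + O\right) \left(-5 + \left(-3 + O\right) \left(2 + O\right)\right)$ ($E{\left(O \right)} = \left(-5 + \left(2 + O\right) \left(-3 + O\right)\right) \left(-1 + O\right) = \left(-5 + \left(-3 + O\right) \left(2 + O\right)\right) \left(-1 + O\right) = \left(-1 + O\right) \left(-5 + \left(-3 + O\right) \left(2 + O\right)\right)$)
$- \frac{14898}{\left(-1029\right) \frac{1}{10577}} + \frac{E^{4}{\left(-1 \right)}}{-36387} = - \frac{14898}{\left(-1029\right) \frac{1}{10577}} + \frac{\left(11 + \left(-1\right)^{3} - -10 - 2 \left(-1\right)^{2}\right)^{4}}{-36387} = - \frac{14898}{\left(-1029\right) \frac{1}{10577}} + \left(11 - 1 + 10 - 2\right)^{4} \left(- \frac{1}{36387}\right) = - \frac{14898}{- \frac{147}{1511}} + \left(11 - 1 + 10 - 2\right)^{4} \left(- \frac{1}{36387}\right) = \left(-14898\right) \left(- \frac{1511}{147}\right) + 18^{4} \left(- \frac{1}{36387}\right) = \frac{7503626}{49} + 104976 \left(- \frac{1}{36387}\right) = \frac{7503626}{49} - \frac{11664}{4043} = \frac{30336588382}{198107}$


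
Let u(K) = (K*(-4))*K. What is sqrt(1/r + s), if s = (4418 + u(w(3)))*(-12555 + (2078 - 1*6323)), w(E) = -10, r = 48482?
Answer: I*sqrt(158664683080329118)/48482 ≈ 8216.0*I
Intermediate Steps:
u(K) = -4*K**2 (u(K) = (-4*K)*K = -4*K**2)
s = -67502400 (s = (4418 - 4*(-10)**2)*(-12555 + (2078 - 1*6323)) = (4418 - 4*100)*(-12555 + (2078 - 6323)) = (4418 - 400)*(-12555 - 4245) = 4018*(-16800) = -67502400)
sqrt(1/r + s) = sqrt(1/48482 - 67502400) = sqrt(-3272651356799/48482) = I*sqrt(158664683080329118)/48482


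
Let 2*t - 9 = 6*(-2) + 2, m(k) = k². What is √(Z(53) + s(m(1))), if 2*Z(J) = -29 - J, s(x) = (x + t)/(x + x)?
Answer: I*√163/2 ≈ 6.3836*I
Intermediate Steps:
t = -½ (t = 9/2 + (6*(-2) + 2)/2 = 9/2 + (-12 + 2)/2 = 9/2 + (½)*(-10) = 9/2 - 5 = -½ ≈ -0.50000)
s(x) = (-½ + x)/(2*x) (s(x) = (x - ½)/(x + x) = (-½ + x)/((2*x)) = (-½ + x)*(1/(2*x)) = (-½ + x)/(2*x))
Z(J) = -29/2 - J/2 (Z(J) = (-29 - J)/2 = -29/2 - J/2)
√(Z(53) + s(m(1))) = √((-29/2 - ½*53) + (-1 + 2*1²)/(4*(1²))) = √((-29/2 - 53/2) + (¼)*(-1 + 2*1)/1) = √(-41 + (¼)*1*(-1 + 2)) = √(-41 + (¼)*1*1) = √(-41 + ¼) = √(-163/4) = I*√163/2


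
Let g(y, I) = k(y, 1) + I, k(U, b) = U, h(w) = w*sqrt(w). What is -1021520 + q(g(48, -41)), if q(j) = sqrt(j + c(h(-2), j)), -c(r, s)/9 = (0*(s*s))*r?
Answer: -1021520 + sqrt(7) ≈ -1.0215e+6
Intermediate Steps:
h(w) = w**(3/2)
g(y, I) = I + y (g(y, I) = y + I = I + y)
c(r, s) = 0 (c(r, s) = -9*0*(s*s)*r = -9*0*s**2*r = -0*r = -9*0 = 0)
q(j) = sqrt(j) (q(j) = sqrt(j + 0) = sqrt(j))
-1021520 + q(g(48, -41)) = -1021520 + sqrt(-41 + 48) = -1021520 + sqrt(7)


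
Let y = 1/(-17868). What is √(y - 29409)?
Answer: I*√2347319218071/8934 ≈ 171.49*I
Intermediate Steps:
y = -1/17868 ≈ -5.5966e-5
√(y - 29409) = √(-1/17868 - 29409) = √(-525480013/17868) = I*√2347319218071/8934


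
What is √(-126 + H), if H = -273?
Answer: I*√399 ≈ 19.975*I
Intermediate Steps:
√(-126 + H) = √(-126 - 273) = √(-399) = I*√399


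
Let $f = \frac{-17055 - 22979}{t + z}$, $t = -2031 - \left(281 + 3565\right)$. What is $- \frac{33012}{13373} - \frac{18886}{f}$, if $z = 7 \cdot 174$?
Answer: $- \frac{589005093705}{267687341} \approx -2200.3$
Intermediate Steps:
$z = 1218$
$t = -5877$ ($t = -2031 - 3846 = -5877$)
$f = \frac{40034}{4659}$ ($f = \frac{-17055 - 22979}{-5877 + 1218} = - \frac{40034}{-4659} = \left(-40034\right) \left(- \frac{1}{4659}\right) = \frac{40034}{4659} \approx 8.5928$)
$- \frac{33012}{13373} - \frac{18886}{f} = - \frac{33012}{13373} - \frac{18886}{\frac{40034}{4659}} = \left(-33012\right) \frac{1}{13373} - \frac{43994937}{20017} = - \frac{33012}{13373} - \frac{43994937}{20017} = - \frac{589005093705}{267687341}$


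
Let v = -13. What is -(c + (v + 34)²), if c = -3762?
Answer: 3321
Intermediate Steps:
-(c + (v + 34)²) = -(-3762 + (-13 + 34)²) = -(-3762 + 21²) = -(-3762 + 441) = -1*(-3321) = 3321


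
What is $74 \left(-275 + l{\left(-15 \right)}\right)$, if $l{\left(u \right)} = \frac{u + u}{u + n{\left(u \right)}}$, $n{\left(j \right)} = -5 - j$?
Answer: $-19906$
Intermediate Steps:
$l{\left(u \right)} = - \frac{2 u}{5}$ ($l{\left(u \right)} = \frac{u + u}{u - \left(5 + u\right)} = \frac{2 u}{-5} = 2 u \left(- \frac{1}{5}\right) = - \frac{2 u}{5}$)
$74 \left(-275 + l{\left(-15 \right)}\right) = 74 \left(-275 - -6\right) = 74 \left(-275 + 6\right) = 74 \left(-269\right) = -19906$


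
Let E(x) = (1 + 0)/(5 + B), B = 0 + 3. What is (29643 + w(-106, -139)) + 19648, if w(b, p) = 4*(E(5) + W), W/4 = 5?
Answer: 98743/2 ≈ 49372.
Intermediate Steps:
W = 20 (W = 4*5 = 20)
B = 3
E(x) = ⅛ (E(x) = (1 + 0)/(5 + 3) = 1/8 = 1*(⅛) = ⅛)
w(b, p) = 161/2 (w(b, p) = 4*(⅛ + 20) = 4*(161/8) = 161/2)
(29643 + w(-106, -139)) + 19648 = (29643 + 161/2) + 19648 = 59447/2 + 19648 = 98743/2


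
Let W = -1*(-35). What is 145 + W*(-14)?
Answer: -345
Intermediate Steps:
W = 35
145 + W*(-14) = 145 + 35*(-14) = 145 - 490 = -345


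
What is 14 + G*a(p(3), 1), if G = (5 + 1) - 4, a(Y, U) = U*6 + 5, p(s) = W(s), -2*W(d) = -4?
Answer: 36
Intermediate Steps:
W(d) = 2 (W(d) = -1/2*(-4) = 2)
p(s) = 2
a(Y, U) = 5 + 6*U (a(Y, U) = 6*U + 5 = 5 + 6*U)
G = 2 (G = 6 - 4 = 2)
14 + G*a(p(3), 1) = 14 + 2*(5 + 6*1) = 14 + 2*(5 + 6) = 14 + 2*11 = 14 + 22 = 36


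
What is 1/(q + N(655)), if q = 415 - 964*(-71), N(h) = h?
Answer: 1/69514 ≈ 1.4386e-5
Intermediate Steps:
q = 68859 (q = 415 + 68444 = 68859)
1/(q + N(655)) = 1/(68859 + 655) = 1/69514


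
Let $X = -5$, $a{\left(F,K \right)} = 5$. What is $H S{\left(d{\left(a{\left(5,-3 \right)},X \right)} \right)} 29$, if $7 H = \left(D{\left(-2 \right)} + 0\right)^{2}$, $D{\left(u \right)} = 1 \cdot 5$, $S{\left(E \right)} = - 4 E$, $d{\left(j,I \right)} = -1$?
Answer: $\frac{2900}{7} \approx 414.29$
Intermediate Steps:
$D{\left(u \right)} = 5$
$H = \frac{25}{7}$ ($H = \frac{\left(5 + 0\right)^{2}}{7} = \frac{5^{2}}{7} = \frac{1}{7} \cdot 25 = \frac{25}{7} \approx 3.5714$)
$H S{\left(d{\left(a{\left(5,-3 \right)},X \right)} \right)} 29 = \frac{25 \left(\left(-4\right) \left(-1\right)\right)}{7} \cdot 29 = \frac{25}{7} \cdot 4 \cdot 29 = \frac{100}{7} \cdot 29 = \frac{2900}{7}$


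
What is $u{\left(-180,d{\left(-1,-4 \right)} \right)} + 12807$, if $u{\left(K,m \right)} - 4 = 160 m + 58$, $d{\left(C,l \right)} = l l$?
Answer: $15429$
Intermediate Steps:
$d{\left(C,l \right)} = l^{2}$
$u{\left(K,m \right)} = 62 + 160 m$ ($u{\left(K,m \right)} = 4 + \left(160 m + 58\right) = 4 + \left(58 + 160 m\right) = 62 + 160 m$)
$u{\left(-180,d{\left(-1,-4 \right)} \right)} + 12807 = \left(62 + 160 \left(-4\right)^{2}\right) + 12807 = \left(62 + 160 \cdot 16\right) + 12807 = \left(62 + 2560\right) + 12807 = 2622 + 12807 = 15429$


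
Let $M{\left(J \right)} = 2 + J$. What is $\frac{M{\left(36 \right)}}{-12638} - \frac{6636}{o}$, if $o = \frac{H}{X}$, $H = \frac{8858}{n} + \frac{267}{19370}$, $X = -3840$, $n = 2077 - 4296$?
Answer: $- \frac{6921064239054909553}{1080466770853} \approx -6.4056 \cdot 10^{6}$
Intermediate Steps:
$n = -2219$
$H = - \frac{170986987}{42982030}$ ($H = \frac{8858}{-2219} + \frac{267}{19370} = 8858 \left(- \frac{1}{2219}\right) + 267 \cdot \frac{1}{19370} = - \frac{8858}{2219} + \frac{267}{19370} = - \frac{170986987}{42982030} \approx -3.9781$)
$o = \frac{170986987}{165050995200}$ ($o = - \frac{170986987}{42982030 \left(-3840\right)} = \left(- \frac{170986987}{42982030}\right) \left(- \frac{1}{3840}\right) = \frac{170986987}{165050995200} \approx 0.001036$)
$\frac{M{\left(36 \right)}}{-12638} - \frac{6636}{o} = \frac{2 + 36}{-12638} - \frac{6636}{\frac{170986987}{165050995200}} = 38 \left(- \frac{1}{12638}\right) - \frac{1095278404147200}{170986987} = - \frac{19}{6319} - \frac{1095278404147200}{170986987} = - \frac{6921064239054909553}{1080466770853}$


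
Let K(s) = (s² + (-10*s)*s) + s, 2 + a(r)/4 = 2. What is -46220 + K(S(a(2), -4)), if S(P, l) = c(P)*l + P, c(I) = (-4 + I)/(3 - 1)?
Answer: -46788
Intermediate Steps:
c(I) = -2 + I/2 (c(I) = (-4 + I)/2 = (-4 + I)*(½) = -2 + I/2)
a(r) = 0 (a(r) = -8 + 4*2 = -8 + 8 = 0)
S(P, l) = P + l*(-2 + P/2) (S(P, l) = (-2 + P/2)*l + P = l*(-2 + P/2) + P = P + l*(-2 + P/2))
K(s) = s - 9*s² (K(s) = (s² - 10*s²) + s = -9*s² + s = s - 9*s²)
-46220 + K(S(a(2), -4)) = -46220 + (0 + (½)*(-4)*(-4 + 0))*(1 - 9*(0 + (½)*(-4)*(-4 + 0))) = -46220 + (0 + (½)*(-4)*(-4))*(1 - 9*(0 + (½)*(-4)*(-4))) = -46220 + (0 + 8)*(1 - 9*(0 + 8)) = -46220 + 8*(1 - 9*8) = -46220 + 8*(1 - 72) = -46220 + 8*(-71) = -46220 - 568 = -46788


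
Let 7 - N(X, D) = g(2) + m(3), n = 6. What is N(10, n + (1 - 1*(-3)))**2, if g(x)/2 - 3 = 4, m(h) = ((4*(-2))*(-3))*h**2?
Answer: 49729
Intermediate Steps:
m(h) = 24*h**2 (m(h) = (-8*(-3))*h**2 = 24*h**2)
g(x) = 14 (g(x) = 6 + 2*4 = 6 + 8 = 14)
N(X, D) = -223 (N(X, D) = 7 - (14 + 24*3**2) = 7 - (14 + 24*9) = 7 - (14 + 216) = 7 - 1*230 = 7 - 230 = -223)
N(10, n + (1 - 1*(-3)))**2 = (-223)**2 = 49729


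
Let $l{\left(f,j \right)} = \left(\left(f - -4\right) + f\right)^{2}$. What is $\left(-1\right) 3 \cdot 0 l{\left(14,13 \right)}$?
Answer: $0$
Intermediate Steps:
$l{\left(f,j \right)} = \left(4 + 2 f\right)^{2}$ ($l{\left(f,j \right)} = \left(\left(f + 4\right) + f\right)^{2} = \left(\left(4 + f\right) + f\right)^{2} = \left(4 + 2 f\right)^{2}$)
$\left(-1\right) 3 \cdot 0 l{\left(14,13 \right)} = \left(-1\right) 3 \cdot 0 \cdot 4 \left(2 + 14\right)^{2} = \left(-3\right) 0 \cdot 4 \cdot 16^{2} = 0 \cdot 4 \cdot 256 = 0 \cdot 1024 = 0$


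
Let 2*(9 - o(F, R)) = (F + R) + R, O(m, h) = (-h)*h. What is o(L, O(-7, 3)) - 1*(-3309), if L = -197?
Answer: 6851/2 ≈ 3425.5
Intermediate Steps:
O(m, h) = -h²
o(F, R) = 9 - R - F/2 (o(F, R) = 9 - ((F + R) + R)/2 = 9 - (F + 2*R)/2 = 9 + (-R - F/2) = 9 - R - F/2)
o(L, O(-7, 3)) - 1*(-3309) = (9 - (-1)*3² - ½*(-197)) - 1*(-3309) = (9 - (-1)*9 + 197/2) + 3309 = (9 - 1*(-9) + 197/2) + 3309 = (9 + 9 + 197/2) + 3309 = 233/2 + 3309 = 6851/2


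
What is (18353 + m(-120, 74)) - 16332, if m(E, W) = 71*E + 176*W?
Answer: 6525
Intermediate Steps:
(18353 + m(-120, 74)) - 16332 = (18353 + (71*(-120) + 176*74)) - 16332 = (18353 + (-8520 + 13024)) - 16332 = (18353 + 4504) - 16332 = 22857 - 16332 = 6525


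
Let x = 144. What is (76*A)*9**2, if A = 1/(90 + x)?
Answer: 342/13 ≈ 26.308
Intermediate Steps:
A = 1/234 (A = 1/(90 + 144) = 1/234 ≈ 0.0042735)
(76*A)*9**2 = (76*(1/234))*9**2 = (38/117)*81 = 342/13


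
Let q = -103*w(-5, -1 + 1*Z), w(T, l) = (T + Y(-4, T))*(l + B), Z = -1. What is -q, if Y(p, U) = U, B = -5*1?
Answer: 7210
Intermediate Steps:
B = -5
w(T, l) = 2*T*(-5 + l) (w(T, l) = (T + T)*(l - 5) = (2*T)*(-5 + l) = 2*T*(-5 + l))
q = -7210 (q = -206*(-5)*(-5 + (-1 + 1*(-1))) = -206*(-5)*(-5 + (-1 - 1)) = -206*(-5)*(-5 - 2) = -206*(-5)*(-7) = -103*70 = -7210)
-q = -1*(-7210) = 7210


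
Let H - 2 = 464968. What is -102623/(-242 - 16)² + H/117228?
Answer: 1576664503/650263716 ≈ 2.4247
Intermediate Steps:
H = 464970 (H = 2 + 464968 = 464970)
-102623/(-242 - 16)² + H/117228 = -102623/(-242 - 16)² + 464970/117228 = -102623/((-258)²) + 464970*(1/117228) = -102623/66564 + 77495/19538 = 1576664503/650263716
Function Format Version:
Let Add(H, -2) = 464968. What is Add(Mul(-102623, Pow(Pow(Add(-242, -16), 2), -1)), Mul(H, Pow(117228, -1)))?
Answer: Rational(1576664503, 650263716) ≈ 2.4247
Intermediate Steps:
H = 464970 (H = Add(2, 464968) = 464970)
Add(Mul(-102623, Pow(Pow(Add(-242, -16), 2), -1)), Mul(H, Pow(117228, -1))) = Add(Mul(-102623, Pow(Pow(Add(-242, -16), 2), -1)), Mul(464970, Pow(117228, -1))) = Add(Mul(-102623, Pow(Pow(-258, 2), -1)), Mul(464970, Rational(1, 117228))) = Add(Mul(-102623, Pow(66564, -1)), Rational(77495, 19538)) = Add(Mul(-102623, Rational(1, 66564)), Rational(77495, 19538)) = Add(Rational(-102623, 66564), Rational(77495, 19538)) = Rational(1576664503, 650263716)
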